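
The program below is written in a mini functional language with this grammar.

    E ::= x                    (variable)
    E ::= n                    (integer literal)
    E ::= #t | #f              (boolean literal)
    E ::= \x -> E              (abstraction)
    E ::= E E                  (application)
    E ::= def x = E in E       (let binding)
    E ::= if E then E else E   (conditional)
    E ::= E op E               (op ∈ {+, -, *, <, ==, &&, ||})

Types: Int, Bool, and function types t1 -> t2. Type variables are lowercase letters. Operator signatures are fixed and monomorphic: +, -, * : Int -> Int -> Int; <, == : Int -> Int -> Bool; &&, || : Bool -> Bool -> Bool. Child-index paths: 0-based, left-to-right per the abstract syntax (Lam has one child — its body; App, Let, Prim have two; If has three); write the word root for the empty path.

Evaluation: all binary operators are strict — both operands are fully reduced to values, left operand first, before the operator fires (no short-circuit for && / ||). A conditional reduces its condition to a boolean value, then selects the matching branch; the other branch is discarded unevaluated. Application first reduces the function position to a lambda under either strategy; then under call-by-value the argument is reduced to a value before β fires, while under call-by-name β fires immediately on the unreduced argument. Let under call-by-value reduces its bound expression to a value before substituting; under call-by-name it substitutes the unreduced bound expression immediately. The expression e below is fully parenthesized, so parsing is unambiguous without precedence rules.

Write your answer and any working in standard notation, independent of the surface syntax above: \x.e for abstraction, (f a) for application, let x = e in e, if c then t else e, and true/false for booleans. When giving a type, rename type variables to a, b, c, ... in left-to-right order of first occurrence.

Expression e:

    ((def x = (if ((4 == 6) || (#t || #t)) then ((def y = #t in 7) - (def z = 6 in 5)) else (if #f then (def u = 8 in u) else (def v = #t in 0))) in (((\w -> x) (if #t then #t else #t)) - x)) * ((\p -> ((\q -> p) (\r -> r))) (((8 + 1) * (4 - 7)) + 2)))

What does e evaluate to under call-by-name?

Answer: 0

Trace:
step 0: ((let x = (if ((4 == 6) || (true || true)) then ((let y = true in 7) - (let z = 6 in 5)) else (if false then (let u = 8 in u) else (let v = true in 0))) in (((\w.x) (if true then true else true)) - x)) * ((\p.((\q.p) (\r.r))) (((8 + 1) * (4 - 7)) + 2)))
step 1: [let@0] ((((\w.(if ((4 == 6) || (true || true)) then ((let y = true in 7) - (let z = 6 in 5)) else (if false then (let u = 8 in u) else (let v = true in 0)))) (if true then true else true)) - (if ((4 == 6) || (true || true)) then ((let y = true in 7) - (let z = 6 in 5)) else (if false then (let u = 8 in u) else (let v = true in 0)))) * ((\p.((\q.p) (\r.r))) (((8 + 1) * (4 - 7)) + 2)))
step 2: [beta@0.0] (((if ((4 == 6) || (true || true)) then ((let y = true in 7) - (let z = 6 in 5)) else (if false then (let u = 8 in u) else (let v = true in 0))) - (if ((4 == 6) || (true || true)) then ((let y = true in 7) - (let z = 6 in 5)) else (if false then (let u = 8 in u) else (let v = true in 0)))) * ((\p.((\q.p) (\r.r))) (((8 + 1) * (4 - 7)) + 2)))
step 3: [delta@0.0.0.0] (((if (false || (true || true)) then ((let y = true in 7) - (let z = 6 in 5)) else (if false then (let u = 8 in u) else (let v = true in 0))) - (if ((4 == 6) || (true || true)) then ((let y = true in 7) - (let z = 6 in 5)) else (if false then (let u = 8 in u) else (let v = true in 0)))) * ((\p.((\q.p) (\r.r))) (((8 + 1) * (4 - 7)) + 2)))
step 4: [delta@0.0.0.1] (((if (false || true) then ((let y = true in 7) - (let z = 6 in 5)) else (if false then (let u = 8 in u) else (let v = true in 0))) - (if ((4 == 6) || (true || true)) then ((let y = true in 7) - (let z = 6 in 5)) else (if false then (let u = 8 in u) else (let v = true in 0)))) * ((\p.((\q.p) (\r.r))) (((8 + 1) * (4 - 7)) + 2)))
step 5: [delta@0.0.0] (((if true then ((let y = true in 7) - (let z = 6 in 5)) else (if false then (let u = 8 in u) else (let v = true in 0))) - (if ((4 == 6) || (true || true)) then ((let y = true in 7) - (let z = 6 in 5)) else (if false then (let u = 8 in u) else (let v = true in 0)))) * ((\p.((\q.p) (\r.r))) (((8 + 1) * (4 - 7)) + 2)))
step 6: [if@0.0] ((((let y = true in 7) - (let z = 6 in 5)) - (if ((4 == 6) || (true || true)) then ((let y = true in 7) - (let z = 6 in 5)) else (if false then (let u = 8 in u) else (let v = true in 0)))) * ((\p.((\q.p) (\r.r))) (((8 + 1) * (4 - 7)) + 2)))
step 7: [let@0.0.0] (((7 - (let z = 6 in 5)) - (if ((4 == 6) || (true || true)) then ((let y = true in 7) - (let z = 6 in 5)) else (if false then (let u = 8 in u) else (let v = true in 0)))) * ((\p.((\q.p) (\r.r))) (((8 + 1) * (4 - 7)) + 2)))
step 8: [let@0.0.1] (((7 - 5) - (if ((4 == 6) || (true || true)) then ((let y = true in 7) - (let z = 6 in 5)) else (if false then (let u = 8 in u) else (let v = true in 0)))) * ((\p.((\q.p) (\r.r))) (((8 + 1) * (4 - 7)) + 2)))
step 9: [delta@0.0] ((2 - (if ((4 == 6) || (true || true)) then ((let y = true in 7) - (let z = 6 in 5)) else (if false then (let u = 8 in u) else (let v = true in 0)))) * ((\p.((\q.p) (\r.r))) (((8 + 1) * (4 - 7)) + 2)))
step 10: [delta@0.1.0.0] ((2 - (if (false || (true || true)) then ((let y = true in 7) - (let z = 6 in 5)) else (if false then (let u = 8 in u) else (let v = true in 0)))) * ((\p.((\q.p) (\r.r))) (((8 + 1) * (4 - 7)) + 2)))
step 11: [delta@0.1.0.1] ((2 - (if (false || true) then ((let y = true in 7) - (let z = 6 in 5)) else (if false then (let u = 8 in u) else (let v = true in 0)))) * ((\p.((\q.p) (\r.r))) (((8 + 1) * (4 - 7)) + 2)))
step 12: [delta@0.1.0] ((2 - (if true then ((let y = true in 7) - (let z = 6 in 5)) else (if false then (let u = 8 in u) else (let v = true in 0)))) * ((\p.((\q.p) (\r.r))) (((8 + 1) * (4 - 7)) + 2)))
step 13: [if@0.1] ((2 - ((let y = true in 7) - (let z = 6 in 5))) * ((\p.((\q.p) (\r.r))) (((8 + 1) * (4 - 7)) + 2)))
step 14: [let@0.1.0] ((2 - (7 - (let z = 6 in 5))) * ((\p.((\q.p) (\r.r))) (((8 + 1) * (4 - 7)) + 2)))
step 15: [let@0.1.1] ((2 - (7 - 5)) * ((\p.((\q.p) (\r.r))) (((8 + 1) * (4 - 7)) + 2)))
step 16: [delta@0.1] ((2 - 2) * ((\p.((\q.p) (\r.r))) (((8 + 1) * (4 - 7)) + 2)))
step 17: [delta@0] (0 * ((\p.((\q.p) (\r.r))) (((8 + 1) * (4 - 7)) + 2)))
step 18: [beta@1] (0 * ((\q.(((8 + 1) * (4 - 7)) + 2)) (\r.r)))
step 19: [beta@1] (0 * (((8 + 1) * (4 - 7)) + 2))
step 20: [delta@1.0.0] (0 * ((9 * (4 - 7)) + 2))
step 21: [delta@1.0.1] (0 * ((9 * -3) + 2))
step 22: [delta@1.0] (0 * (-27 + 2))
step 23: [delta@1] (0 * -25)
step 24: [delta@root] 0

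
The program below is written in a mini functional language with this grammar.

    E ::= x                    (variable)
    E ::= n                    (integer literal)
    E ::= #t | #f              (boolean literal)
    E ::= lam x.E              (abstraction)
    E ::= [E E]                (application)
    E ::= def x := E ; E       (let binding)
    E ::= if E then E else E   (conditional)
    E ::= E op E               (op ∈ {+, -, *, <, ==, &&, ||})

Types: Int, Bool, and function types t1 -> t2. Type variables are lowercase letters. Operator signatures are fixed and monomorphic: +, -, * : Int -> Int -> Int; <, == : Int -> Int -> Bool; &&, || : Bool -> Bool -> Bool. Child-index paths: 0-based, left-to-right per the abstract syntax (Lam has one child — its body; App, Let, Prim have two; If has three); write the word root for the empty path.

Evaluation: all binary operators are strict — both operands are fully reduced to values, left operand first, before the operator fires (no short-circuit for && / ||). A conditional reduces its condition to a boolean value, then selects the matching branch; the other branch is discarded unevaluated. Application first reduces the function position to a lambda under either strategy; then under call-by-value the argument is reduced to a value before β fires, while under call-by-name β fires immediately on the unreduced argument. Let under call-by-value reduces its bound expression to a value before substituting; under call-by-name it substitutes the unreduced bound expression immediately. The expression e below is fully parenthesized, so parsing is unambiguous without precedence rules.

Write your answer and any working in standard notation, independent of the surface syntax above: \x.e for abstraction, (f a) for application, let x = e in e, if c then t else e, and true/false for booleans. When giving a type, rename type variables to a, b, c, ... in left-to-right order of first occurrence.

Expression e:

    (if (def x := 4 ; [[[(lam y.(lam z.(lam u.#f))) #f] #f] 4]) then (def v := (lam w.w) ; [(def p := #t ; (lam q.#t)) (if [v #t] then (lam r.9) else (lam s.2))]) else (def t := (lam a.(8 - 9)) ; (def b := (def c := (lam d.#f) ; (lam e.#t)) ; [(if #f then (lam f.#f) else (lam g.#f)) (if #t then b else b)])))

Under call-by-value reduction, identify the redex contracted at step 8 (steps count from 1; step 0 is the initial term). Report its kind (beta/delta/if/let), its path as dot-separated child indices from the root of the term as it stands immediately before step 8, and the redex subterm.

Answer: let at root : (let b = (\e.true) in ((if false then (\f.false) else (\g.false)) (if true then b else b)))

Derivation:
step 0: (if (let x = 4 in ((((\y.(\z.(\u.false))) false) false) 4)) then (let v = (\w.w) in ((let p = true in (\q.true)) (if (v true) then (\r.9) else (\s.2)))) else (let t = (\a.(8 - 9)) in (let b = (let c = (\d.false) in (\e.true)) in ((if false then (\f.false) else (\g.false)) (if true then b else b)))))
step 1: [let@0] (if ((((\y.(\z.(\u.false))) false) false) 4) then (let v = (\w.w) in ((let p = true in (\q.true)) (if (v true) then (\r.9) else (\s.2)))) else (let t = (\a.(8 - 9)) in (let b = (let c = (\d.false) in (\e.true)) in ((if false then (\f.false) else (\g.false)) (if true then b else b)))))
step 2: [beta@0.0.0] (if (((\z.(\u.false)) false) 4) then (let v = (\w.w) in ((let p = true in (\q.true)) (if (v true) then (\r.9) else (\s.2)))) else (let t = (\a.(8 - 9)) in (let b = (let c = (\d.false) in (\e.true)) in ((if false then (\f.false) else (\g.false)) (if true then b else b)))))
step 3: [beta@0.0] (if ((\u.false) 4) then (let v = (\w.w) in ((let p = true in (\q.true)) (if (v true) then (\r.9) else (\s.2)))) else (let t = (\a.(8 - 9)) in (let b = (let c = (\d.false) in (\e.true)) in ((if false then (\f.false) else (\g.false)) (if true then b else b)))))
step 4: [beta@0] (if false then (let v = (\w.w) in ((let p = true in (\q.true)) (if (v true) then (\r.9) else (\s.2)))) else (let t = (\a.(8 - 9)) in (let b = (let c = (\d.false) in (\e.true)) in ((if false then (\f.false) else (\g.false)) (if true then b else b)))))
step 5: [if@root] (let t = (\a.(8 - 9)) in (let b = (let c = (\d.false) in (\e.true)) in ((if false then (\f.false) else (\g.false)) (if true then b else b))))
step 6: [let@root] (let b = (let c = (\d.false) in (\e.true)) in ((if false then (\f.false) else (\g.false)) (if true then b else b)))
step 7: [let@0] (let b = (\e.true) in ((if false then (\f.false) else (\g.false)) (if true then b else b)))
step 8: [let@root] ((if false then (\f.false) else (\g.false)) (if true then (\e.true) else (\e.true)))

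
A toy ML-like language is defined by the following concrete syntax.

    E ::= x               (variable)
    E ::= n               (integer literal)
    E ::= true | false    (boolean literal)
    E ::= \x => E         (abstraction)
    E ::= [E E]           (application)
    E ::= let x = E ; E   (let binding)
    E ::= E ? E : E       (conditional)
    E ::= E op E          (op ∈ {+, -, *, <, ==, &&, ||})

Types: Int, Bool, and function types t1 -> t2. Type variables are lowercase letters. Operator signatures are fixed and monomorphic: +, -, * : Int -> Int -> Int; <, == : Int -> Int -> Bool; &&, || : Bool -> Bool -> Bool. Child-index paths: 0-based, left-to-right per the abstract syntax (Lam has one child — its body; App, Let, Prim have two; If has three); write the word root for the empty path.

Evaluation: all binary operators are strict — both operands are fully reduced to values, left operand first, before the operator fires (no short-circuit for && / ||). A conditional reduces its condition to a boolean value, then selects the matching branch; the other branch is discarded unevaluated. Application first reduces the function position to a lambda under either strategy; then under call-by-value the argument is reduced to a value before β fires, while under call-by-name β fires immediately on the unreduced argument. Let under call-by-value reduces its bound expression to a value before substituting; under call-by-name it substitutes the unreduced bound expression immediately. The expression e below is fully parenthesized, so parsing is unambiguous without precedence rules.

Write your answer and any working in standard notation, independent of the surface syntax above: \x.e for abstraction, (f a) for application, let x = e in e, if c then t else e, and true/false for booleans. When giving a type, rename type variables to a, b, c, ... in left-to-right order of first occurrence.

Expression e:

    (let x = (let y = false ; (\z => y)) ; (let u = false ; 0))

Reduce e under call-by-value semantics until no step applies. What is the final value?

Answer: 0

Derivation:
step 0: (let x = (let y = false in (\z.y)) in (let u = false in 0))
step 1: [let@0] (let x = (\z.false) in (let u = false in 0))
step 2: [let@root] (let u = false in 0)
step 3: [let@root] 0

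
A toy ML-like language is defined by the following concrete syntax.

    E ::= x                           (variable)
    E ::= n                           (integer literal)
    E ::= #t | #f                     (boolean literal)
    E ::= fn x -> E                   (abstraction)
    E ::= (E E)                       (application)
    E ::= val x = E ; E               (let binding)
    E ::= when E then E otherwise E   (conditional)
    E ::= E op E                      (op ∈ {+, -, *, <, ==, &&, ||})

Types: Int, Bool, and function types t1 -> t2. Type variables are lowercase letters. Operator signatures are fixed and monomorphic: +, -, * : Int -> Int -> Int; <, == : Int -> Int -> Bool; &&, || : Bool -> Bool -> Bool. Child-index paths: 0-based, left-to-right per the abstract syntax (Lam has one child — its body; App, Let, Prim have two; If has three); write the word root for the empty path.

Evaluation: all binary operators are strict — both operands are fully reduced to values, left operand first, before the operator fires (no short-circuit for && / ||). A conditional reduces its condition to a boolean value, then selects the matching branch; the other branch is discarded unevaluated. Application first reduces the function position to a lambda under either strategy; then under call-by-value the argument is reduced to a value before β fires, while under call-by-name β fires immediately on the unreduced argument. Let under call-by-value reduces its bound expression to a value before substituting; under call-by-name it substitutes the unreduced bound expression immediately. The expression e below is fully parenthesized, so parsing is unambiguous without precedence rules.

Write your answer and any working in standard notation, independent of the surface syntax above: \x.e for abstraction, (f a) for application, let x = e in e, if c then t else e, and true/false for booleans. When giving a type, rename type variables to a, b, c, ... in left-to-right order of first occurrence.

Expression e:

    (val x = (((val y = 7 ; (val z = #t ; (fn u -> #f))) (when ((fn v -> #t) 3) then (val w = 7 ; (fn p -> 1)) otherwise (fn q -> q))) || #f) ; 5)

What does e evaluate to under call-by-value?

Answer: 5

Trace:
step 0: (let x = (((let y = 7 in (let z = true in (\u.false))) (if ((\v.true) 3) then (let w = 7 in (\p.1)) else (\q.q))) || false) in 5)
step 1: [let@0.0.0] (let x = (((let z = true in (\u.false)) (if ((\v.true) 3) then (let w = 7 in (\p.1)) else (\q.q))) || false) in 5)
step 2: [let@0.0.0] (let x = (((\u.false) (if ((\v.true) 3) then (let w = 7 in (\p.1)) else (\q.q))) || false) in 5)
step 3: [beta@0.0.1.0] (let x = (((\u.false) (if true then (let w = 7 in (\p.1)) else (\q.q))) || false) in 5)
step 4: [if@0.0.1] (let x = (((\u.false) (let w = 7 in (\p.1))) || false) in 5)
step 5: [let@0.0.1] (let x = (((\u.false) (\p.1)) || false) in 5)
step 6: [beta@0.0] (let x = (false || false) in 5)
step 7: [delta@0] (let x = false in 5)
step 8: [let@root] 5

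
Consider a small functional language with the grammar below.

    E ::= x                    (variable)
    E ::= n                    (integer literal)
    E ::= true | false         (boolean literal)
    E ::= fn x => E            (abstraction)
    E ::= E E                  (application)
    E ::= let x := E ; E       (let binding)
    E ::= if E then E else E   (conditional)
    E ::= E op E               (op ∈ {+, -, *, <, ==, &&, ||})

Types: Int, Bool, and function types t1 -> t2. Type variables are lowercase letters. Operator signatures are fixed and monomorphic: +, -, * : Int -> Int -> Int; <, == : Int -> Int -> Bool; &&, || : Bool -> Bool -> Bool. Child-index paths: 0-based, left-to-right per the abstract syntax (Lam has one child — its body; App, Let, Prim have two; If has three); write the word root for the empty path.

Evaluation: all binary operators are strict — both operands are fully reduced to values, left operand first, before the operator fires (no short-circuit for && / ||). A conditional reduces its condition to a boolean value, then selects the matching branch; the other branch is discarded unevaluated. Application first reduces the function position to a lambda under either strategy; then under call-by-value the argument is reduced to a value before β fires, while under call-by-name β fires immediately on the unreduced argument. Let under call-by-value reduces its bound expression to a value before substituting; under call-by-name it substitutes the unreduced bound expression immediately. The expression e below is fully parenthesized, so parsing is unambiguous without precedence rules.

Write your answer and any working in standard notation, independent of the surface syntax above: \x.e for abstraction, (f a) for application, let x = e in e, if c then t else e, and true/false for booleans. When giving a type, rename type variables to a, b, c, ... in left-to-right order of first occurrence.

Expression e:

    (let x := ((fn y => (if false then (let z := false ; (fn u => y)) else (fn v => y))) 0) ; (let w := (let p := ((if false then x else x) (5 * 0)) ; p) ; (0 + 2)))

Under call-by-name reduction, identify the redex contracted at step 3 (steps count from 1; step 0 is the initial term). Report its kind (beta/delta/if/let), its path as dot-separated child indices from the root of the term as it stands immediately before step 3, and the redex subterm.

Working:
step 0: (let x = ((\y.(if false then (let z = false in (\u.y)) else (\v.y))) 0) in (let w = (let p = ((if false then x else x) (5 * 0)) in p) in (0 + 2)))
step 1: [let@root] (let w = (let p = ((if false then ((\y.(if false then (let z = false in (\u.y)) else (\v.y))) 0) else ((\y.(if false then (let z = false in (\u.y)) else (\v.y))) 0)) (5 * 0)) in p) in (0 + 2))
step 2: [let@root] (0 + 2)
step 3: [delta@root] 2

Answer: delta at root : (0 + 2)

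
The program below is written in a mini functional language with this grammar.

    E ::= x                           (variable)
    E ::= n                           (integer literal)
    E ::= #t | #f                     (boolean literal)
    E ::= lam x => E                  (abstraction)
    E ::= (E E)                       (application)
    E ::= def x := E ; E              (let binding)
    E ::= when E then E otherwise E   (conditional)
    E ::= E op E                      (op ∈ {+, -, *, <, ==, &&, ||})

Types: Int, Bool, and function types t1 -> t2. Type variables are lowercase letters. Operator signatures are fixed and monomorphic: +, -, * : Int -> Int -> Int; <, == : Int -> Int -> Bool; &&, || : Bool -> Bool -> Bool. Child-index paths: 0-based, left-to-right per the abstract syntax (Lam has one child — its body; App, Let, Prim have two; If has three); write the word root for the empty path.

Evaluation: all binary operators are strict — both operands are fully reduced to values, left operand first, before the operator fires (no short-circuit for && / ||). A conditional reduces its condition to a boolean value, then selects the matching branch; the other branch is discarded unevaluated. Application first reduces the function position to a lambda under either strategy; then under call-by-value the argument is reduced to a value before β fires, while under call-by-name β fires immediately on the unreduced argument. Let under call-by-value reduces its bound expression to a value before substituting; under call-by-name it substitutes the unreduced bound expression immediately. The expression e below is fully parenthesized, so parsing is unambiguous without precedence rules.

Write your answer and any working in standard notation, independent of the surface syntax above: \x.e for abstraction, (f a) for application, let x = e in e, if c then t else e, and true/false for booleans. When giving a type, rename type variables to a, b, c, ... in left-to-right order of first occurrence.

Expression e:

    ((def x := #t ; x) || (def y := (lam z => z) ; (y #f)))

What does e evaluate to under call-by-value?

Answer: true

Trace:
step 0: ((let x = true in x) || (let y = (\z.z) in (y false)))
step 1: [let@0] (true || (let y = (\z.z) in (y false)))
step 2: [let@1] (true || ((\z.z) false))
step 3: [beta@1] (true || false)
step 4: [delta@root] true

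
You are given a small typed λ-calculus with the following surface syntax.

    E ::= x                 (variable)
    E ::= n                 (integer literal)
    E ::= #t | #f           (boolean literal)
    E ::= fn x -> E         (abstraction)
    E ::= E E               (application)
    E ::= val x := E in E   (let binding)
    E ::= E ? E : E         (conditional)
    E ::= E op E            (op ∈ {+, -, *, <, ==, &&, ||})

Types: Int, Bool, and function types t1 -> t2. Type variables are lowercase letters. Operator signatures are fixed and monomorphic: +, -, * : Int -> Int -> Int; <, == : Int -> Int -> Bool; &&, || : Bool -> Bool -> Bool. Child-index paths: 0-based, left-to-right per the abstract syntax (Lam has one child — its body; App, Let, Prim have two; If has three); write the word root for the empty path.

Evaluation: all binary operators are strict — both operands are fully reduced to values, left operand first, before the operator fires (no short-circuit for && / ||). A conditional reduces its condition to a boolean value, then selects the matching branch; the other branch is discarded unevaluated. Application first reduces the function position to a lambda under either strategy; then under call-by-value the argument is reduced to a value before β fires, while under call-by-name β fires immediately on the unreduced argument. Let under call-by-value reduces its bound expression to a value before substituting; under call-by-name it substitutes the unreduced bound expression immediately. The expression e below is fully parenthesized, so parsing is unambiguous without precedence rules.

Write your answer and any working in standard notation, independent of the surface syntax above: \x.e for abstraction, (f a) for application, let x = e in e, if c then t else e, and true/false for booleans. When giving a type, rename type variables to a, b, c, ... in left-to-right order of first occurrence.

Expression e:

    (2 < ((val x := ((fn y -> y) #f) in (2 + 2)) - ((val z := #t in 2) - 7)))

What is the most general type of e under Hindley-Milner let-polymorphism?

Trace:
  unify Int ~ Int
y : a
\y._ : a -> a
  unify a -> a ~ Bool -> b
  unify a ~ Bool
  unify Bool ~ b
_ _ : Bool
let x : Bool
  unify Int ~ Int
  unify Int ~ Int
  unify Int ~ Int
let z : Bool
  unify Int ~ Int
  unify Int ~ Int
  unify Int ~ Int
  unify Int ~ Int

Answer: Bool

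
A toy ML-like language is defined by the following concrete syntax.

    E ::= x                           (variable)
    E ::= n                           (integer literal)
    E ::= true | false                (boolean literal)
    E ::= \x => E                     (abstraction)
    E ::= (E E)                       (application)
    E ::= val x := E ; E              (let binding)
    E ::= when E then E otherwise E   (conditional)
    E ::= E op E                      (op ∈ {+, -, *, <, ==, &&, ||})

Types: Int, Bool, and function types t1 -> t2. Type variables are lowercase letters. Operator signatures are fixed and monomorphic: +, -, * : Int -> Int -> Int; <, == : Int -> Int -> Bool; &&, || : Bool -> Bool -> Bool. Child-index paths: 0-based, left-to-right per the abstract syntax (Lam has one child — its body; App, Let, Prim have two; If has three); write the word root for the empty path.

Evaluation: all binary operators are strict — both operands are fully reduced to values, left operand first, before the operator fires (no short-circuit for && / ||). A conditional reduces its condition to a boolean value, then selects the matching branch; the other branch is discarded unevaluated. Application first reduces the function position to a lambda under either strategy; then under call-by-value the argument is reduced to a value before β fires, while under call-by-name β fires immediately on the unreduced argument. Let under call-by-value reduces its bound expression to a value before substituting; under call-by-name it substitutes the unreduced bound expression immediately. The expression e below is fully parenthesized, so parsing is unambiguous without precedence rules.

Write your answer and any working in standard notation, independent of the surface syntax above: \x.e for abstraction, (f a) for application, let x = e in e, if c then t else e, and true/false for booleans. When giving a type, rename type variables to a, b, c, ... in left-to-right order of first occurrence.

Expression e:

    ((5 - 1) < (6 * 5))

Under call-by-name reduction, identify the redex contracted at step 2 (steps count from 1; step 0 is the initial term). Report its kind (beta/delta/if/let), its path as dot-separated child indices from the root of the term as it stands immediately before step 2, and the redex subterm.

Working:
step 0: ((5 - 1) < (6 * 5))
step 1: [delta@0] (4 < (6 * 5))
step 2: [delta@1] (4 < 30)

Answer: delta at 1 : (6 * 5)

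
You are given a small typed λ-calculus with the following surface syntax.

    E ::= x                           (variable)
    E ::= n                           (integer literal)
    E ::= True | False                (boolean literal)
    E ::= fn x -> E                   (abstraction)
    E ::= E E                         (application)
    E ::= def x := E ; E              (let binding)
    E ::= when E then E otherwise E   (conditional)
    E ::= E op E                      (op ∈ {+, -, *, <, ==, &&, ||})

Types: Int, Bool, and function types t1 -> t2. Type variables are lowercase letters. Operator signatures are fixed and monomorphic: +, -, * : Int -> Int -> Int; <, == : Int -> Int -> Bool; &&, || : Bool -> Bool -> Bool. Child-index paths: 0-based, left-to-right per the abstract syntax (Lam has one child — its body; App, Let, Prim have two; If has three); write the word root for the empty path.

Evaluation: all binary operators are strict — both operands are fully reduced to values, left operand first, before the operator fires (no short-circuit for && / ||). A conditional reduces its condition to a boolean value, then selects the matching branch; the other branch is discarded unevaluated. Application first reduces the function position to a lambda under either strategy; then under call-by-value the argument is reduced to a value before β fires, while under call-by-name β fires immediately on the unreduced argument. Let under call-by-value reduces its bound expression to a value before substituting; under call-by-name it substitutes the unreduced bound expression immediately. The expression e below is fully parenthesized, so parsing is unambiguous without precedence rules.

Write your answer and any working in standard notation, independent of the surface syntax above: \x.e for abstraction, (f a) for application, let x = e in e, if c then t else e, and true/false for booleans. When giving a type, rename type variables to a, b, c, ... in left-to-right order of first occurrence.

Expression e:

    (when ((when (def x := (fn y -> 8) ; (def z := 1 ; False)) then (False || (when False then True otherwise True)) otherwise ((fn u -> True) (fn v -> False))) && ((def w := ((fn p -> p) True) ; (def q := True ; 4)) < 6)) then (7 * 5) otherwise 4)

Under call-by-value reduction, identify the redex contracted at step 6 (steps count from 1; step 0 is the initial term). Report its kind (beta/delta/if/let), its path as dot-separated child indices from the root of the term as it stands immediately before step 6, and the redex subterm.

Answer: let at 0.1.0 : (let w = true in (let q = true in 4))

Trace:
step 0: (if ((if (let x = (\y.8) in (let z = 1 in false)) then (false || (if false then true else true)) else ((\u.true) (\v.false))) && ((let w = ((\p.p) true) in (let q = true in 4)) < 6)) then (7 * 5) else 4)
step 1: [let@0.0.0] (if ((if (let z = 1 in false) then (false || (if false then true else true)) else ((\u.true) (\v.false))) && ((let w = ((\p.p) true) in (let q = true in 4)) < 6)) then (7 * 5) else 4)
step 2: [let@0.0.0] (if ((if false then (false || (if false then true else true)) else ((\u.true) (\v.false))) && ((let w = ((\p.p) true) in (let q = true in 4)) < 6)) then (7 * 5) else 4)
step 3: [if@0.0] (if (((\u.true) (\v.false)) && ((let w = ((\p.p) true) in (let q = true in 4)) < 6)) then (7 * 5) else 4)
step 4: [beta@0.0] (if (true && ((let w = ((\p.p) true) in (let q = true in 4)) < 6)) then (7 * 5) else 4)
step 5: [beta@0.1.0.0] (if (true && ((let w = true in (let q = true in 4)) < 6)) then (7 * 5) else 4)
step 6: [let@0.1.0] (if (true && ((let q = true in 4) < 6)) then (7 * 5) else 4)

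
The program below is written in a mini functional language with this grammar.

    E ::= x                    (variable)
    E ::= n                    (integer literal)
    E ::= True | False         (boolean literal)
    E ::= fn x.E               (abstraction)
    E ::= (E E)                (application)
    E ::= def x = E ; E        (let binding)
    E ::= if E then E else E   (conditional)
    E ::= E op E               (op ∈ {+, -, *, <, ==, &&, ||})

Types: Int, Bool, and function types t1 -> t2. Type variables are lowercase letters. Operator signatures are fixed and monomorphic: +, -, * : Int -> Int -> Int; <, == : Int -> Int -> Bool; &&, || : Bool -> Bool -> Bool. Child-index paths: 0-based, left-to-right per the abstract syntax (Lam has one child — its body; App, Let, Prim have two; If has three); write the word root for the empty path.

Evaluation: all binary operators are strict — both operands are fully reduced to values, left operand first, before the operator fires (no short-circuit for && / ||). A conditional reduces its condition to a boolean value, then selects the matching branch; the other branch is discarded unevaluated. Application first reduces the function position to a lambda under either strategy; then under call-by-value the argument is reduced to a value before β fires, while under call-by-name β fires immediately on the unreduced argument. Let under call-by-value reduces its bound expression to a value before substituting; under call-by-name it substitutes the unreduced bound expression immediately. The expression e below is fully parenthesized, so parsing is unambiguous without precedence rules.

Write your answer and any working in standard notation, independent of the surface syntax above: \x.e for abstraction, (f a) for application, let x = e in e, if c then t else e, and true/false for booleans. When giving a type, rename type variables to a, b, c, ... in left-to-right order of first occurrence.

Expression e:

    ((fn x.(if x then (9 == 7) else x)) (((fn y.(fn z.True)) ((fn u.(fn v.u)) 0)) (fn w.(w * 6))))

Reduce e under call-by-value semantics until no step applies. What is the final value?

Working:
step 0: ((\x.(if x then (9 == 7) else x)) (((\y.(\z.true)) ((\u.(\v.u)) 0)) (\w.(w * 6))))
step 1: [beta@1.0.1] ((\x.(if x then (9 == 7) else x)) (((\y.(\z.true)) (\v.0)) (\w.(w * 6))))
step 2: [beta@1.0] ((\x.(if x then (9 == 7) else x)) ((\z.true) (\w.(w * 6))))
step 3: [beta@1] ((\x.(if x then (9 == 7) else x)) true)
step 4: [beta@root] (if true then (9 == 7) else true)
step 5: [if@root] (9 == 7)
step 6: [delta@root] false

Answer: false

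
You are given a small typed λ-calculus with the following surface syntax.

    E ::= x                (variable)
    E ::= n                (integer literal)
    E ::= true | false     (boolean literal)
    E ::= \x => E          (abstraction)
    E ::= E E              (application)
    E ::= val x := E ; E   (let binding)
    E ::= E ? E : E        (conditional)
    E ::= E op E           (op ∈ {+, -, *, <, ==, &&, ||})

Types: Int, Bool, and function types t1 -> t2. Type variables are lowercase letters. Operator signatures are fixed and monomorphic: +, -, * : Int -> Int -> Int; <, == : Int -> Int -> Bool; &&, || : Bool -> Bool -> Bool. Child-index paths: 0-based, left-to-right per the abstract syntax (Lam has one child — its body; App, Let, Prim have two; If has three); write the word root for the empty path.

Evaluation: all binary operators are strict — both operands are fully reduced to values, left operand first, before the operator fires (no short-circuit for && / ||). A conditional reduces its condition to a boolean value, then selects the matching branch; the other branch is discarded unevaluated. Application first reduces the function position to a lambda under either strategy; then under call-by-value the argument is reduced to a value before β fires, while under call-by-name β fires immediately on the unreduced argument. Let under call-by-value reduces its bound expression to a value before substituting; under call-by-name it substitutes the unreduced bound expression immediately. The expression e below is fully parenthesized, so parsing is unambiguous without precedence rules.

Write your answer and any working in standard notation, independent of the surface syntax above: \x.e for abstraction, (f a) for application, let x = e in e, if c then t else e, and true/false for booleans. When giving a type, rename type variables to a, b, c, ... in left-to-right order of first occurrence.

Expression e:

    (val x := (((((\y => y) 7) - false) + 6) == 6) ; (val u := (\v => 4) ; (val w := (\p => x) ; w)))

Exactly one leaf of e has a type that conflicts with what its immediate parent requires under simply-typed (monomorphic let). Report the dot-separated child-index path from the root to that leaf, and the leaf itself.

Derivation:
y : a
\y._ : a -> a
  unify a -> a ~ Int -> b
  unify a ~ Int
  unify Int ~ b
_ _ : Int
  unify Int ~ Int
  unify Bool ~ Int
  FAIL: mismatch Bool ~ Int

Answer: 0.0.0.1 : false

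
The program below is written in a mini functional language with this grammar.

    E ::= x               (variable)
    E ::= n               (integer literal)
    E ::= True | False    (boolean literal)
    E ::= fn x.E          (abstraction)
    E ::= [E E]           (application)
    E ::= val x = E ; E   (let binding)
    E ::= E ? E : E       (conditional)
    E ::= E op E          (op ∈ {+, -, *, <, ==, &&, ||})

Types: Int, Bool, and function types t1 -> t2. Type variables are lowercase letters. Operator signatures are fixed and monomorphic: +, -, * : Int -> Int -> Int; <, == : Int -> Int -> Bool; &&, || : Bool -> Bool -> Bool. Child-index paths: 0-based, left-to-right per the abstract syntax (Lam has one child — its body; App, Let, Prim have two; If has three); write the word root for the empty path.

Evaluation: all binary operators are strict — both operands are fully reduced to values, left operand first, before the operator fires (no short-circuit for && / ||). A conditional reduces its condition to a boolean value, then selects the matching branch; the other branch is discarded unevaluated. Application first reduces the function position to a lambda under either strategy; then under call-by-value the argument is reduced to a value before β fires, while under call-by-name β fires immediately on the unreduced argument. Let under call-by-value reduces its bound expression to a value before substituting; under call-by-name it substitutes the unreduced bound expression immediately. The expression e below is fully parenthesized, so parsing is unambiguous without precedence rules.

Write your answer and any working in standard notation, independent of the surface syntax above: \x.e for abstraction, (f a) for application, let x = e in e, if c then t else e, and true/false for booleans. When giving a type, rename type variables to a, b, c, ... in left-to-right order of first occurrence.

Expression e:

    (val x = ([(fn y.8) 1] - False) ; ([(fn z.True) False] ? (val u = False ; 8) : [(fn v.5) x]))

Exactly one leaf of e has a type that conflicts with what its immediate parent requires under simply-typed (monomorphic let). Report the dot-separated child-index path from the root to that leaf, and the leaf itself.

Derivation:
\y._ : a -> Int
  unify a -> Int ~ Int -> b
  unify a ~ Int
  unify Int ~ b
_ _ : Int
  unify Int ~ Int
  unify Bool ~ Int
  FAIL: mismatch Bool ~ Int

Answer: 0.1 : false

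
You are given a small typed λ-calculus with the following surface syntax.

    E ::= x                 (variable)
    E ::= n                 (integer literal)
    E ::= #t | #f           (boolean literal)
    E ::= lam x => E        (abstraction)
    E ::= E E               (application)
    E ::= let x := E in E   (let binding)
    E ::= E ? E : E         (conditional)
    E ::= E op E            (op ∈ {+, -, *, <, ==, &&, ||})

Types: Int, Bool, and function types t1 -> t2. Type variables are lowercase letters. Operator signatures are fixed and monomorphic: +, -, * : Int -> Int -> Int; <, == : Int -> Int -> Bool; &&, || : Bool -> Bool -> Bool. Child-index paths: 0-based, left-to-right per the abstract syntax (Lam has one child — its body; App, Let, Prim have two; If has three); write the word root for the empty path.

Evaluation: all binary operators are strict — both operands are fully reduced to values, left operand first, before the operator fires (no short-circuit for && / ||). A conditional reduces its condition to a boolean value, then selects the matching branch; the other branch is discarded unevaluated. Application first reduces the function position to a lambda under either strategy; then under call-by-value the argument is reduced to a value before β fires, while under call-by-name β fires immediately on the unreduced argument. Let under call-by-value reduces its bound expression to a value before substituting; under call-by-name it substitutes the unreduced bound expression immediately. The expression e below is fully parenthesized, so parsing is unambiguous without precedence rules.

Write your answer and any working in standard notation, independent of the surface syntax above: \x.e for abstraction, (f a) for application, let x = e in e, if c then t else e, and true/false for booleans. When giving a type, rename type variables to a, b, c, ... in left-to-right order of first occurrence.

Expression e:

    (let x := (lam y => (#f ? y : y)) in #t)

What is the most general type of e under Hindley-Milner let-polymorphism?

Working:
  unify Bool ~ Bool
y : a
y : a
  unify a ~ a
\y._ : a -> a
let x : forall. a -> a

Answer: Bool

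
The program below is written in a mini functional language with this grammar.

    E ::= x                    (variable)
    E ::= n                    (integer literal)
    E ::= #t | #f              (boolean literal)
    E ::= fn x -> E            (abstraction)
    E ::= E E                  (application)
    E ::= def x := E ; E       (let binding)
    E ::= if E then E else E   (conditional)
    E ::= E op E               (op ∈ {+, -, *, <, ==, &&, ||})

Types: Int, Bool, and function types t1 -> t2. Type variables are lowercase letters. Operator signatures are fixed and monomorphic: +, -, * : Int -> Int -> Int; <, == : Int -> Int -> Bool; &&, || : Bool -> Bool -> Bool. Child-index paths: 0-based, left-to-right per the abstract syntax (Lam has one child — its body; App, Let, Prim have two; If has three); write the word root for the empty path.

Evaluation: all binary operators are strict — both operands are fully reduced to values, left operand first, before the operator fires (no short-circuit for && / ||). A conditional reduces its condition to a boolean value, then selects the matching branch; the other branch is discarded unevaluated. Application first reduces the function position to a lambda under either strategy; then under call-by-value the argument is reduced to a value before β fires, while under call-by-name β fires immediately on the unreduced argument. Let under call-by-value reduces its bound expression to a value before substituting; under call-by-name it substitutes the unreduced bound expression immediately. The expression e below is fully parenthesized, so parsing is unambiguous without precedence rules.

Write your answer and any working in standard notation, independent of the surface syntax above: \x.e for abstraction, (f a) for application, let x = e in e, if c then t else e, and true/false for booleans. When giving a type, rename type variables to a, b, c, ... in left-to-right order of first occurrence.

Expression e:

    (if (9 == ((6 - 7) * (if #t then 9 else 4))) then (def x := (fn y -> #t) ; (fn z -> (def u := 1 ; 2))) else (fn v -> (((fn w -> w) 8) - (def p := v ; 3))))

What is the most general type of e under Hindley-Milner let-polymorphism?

Answer: a -> Int

Derivation:
  unify Int ~ Int
  unify Int ~ Int
  unify Int ~ Int
  unify Int ~ Int
  unify Bool ~ Bool
  unify Int ~ Int
  unify Int ~ Int
  unify Int ~ Int
  unify Bool ~ Bool
\y._ : a -> Bool
let x : forall. a -> Bool
let u : Int
\z._ : b -> Int
w : d
\w._ : d -> d
  unify d -> d ~ Int -> e
  unify d ~ Int
  unify Int ~ e
_ _ : Int
  unify Int ~ Int
v : c
let p : c
  unify Int ~ Int
\v._ : c -> Int
  unify b -> Int ~ c -> Int
  unify b ~ c
  unify Int ~ Int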